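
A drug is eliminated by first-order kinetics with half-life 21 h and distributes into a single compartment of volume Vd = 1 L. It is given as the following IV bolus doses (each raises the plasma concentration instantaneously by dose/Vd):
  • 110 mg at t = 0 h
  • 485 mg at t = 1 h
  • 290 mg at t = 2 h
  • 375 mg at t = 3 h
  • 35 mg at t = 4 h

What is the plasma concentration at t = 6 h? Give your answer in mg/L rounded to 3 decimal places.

1127.993 mg/L

k = ln 2 / 21 = 0.03301 per h
Dose 1 (110 mg at t=0 h): 110·exp(−0.03301·6) = 90.237 mg/L
Dose 2 (485 mg at t=1 h): 485·exp(−0.03301·5) = 411.214 mg/L
Dose 3 (290 mg at t=2 h): 290·exp(−0.03301·4) = 254.132 mg/L
Dose 4 (375 mg at t=3 h): 375·exp(−0.03301·3) = 339.646 mg/L
Dose 5 (35 mg at t=4 h): 35·exp(−0.03301·2) = 32.764 mg/L
C(6) = 90.237 + 411.214 + 254.132 + 339.646 + 32.764 = 1127.993 mg/L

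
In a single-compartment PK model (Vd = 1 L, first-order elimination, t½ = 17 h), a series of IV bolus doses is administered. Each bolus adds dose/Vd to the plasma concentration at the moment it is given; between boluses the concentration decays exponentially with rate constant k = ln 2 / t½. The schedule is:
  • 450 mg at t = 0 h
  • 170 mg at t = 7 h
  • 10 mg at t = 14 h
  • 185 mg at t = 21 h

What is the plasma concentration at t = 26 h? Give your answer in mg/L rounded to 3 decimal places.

k = ln 2 / 17 = 0.04077 per h
Dose 1 (450 mg at t=0 h): 450·exp(−0.04077·26) = 155.888 mg/L
Dose 2 (170 mg at t=7 h): 170·exp(−0.04077·19) = 78.344 mg/L
Dose 3 (10 mg at t=14 h): 10·exp(−0.04077·12) = 6.131 mg/L
Dose 4 (185 mg at t=21 h): 185·exp(−0.04077·5) = 150.881 mg/L
C(26) = 155.888 + 78.344 + 6.131 + 150.881 = 391.243 mg/L

391.243 mg/L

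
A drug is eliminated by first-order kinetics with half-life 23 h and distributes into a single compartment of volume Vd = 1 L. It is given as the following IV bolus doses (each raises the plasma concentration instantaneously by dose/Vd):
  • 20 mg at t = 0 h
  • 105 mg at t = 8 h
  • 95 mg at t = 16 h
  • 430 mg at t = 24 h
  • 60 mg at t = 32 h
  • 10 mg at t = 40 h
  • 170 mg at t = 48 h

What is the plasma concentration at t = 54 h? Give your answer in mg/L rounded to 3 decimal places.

k = ln 2 / 23 = 0.03014 per h
Dose 1 (20 mg at t=0 h): 20·exp(−0.03014·54) = 3.929 mg/L
Dose 2 (105 mg at t=8 h): 105·exp(−0.03014·46) = 26.250 mg/L
Dose 3 (95 mg at t=16 h): 95·exp(−0.03014·38) = 30.225 mg/L
Dose 4 (430 mg at t=24 h): 430·exp(−0.03014·30) = 174.109 mg/L
Dose 5 (60 mg at t=32 h): 60·exp(−0.03014·22) = 30.918 mg/L
Dose 6 (10 mg at t=40 h): 10·exp(−0.03014·14) = 6.558 mg/L
Dose 7 (170 mg at t=48 h): 170·exp(−0.03014·6) = 141.879 mg/L
C(54) = 3.929 + 26.250 + 30.225 + 174.109 + 30.918 + 6.558 + 141.879 = 413.868 mg/L

413.868 mg/L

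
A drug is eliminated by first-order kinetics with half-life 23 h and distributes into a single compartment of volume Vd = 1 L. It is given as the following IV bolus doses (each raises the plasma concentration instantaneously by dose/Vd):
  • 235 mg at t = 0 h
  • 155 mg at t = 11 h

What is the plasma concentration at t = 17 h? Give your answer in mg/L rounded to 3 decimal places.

270.149 mg/L

k = ln 2 / 23 = 0.03014 per h
Dose 1 (235 mg at t=0 h): 235·exp(−0.03014·17) = 140.789 mg/L
Dose 2 (155 mg at t=11 h): 155·exp(−0.03014·6) = 129.361 mg/L
C(17) = 140.789 + 129.361 = 270.149 mg/L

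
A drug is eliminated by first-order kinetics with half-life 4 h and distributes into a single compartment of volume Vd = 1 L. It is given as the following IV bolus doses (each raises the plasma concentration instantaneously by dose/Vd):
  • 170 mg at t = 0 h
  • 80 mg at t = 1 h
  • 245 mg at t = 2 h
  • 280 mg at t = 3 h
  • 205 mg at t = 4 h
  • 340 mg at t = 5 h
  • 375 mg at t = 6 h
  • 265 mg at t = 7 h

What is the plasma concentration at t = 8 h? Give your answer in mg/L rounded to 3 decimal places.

1063.298 mg/L

k = ln 2 / 4 = 0.17329 per h
Dose 1 (170 mg at t=0 h): 170·exp(−0.17329·8) = 42.500 mg/L
Dose 2 (80 mg at t=1 h): 80·exp(−0.17329·7) = 23.784 mg/L
Dose 3 (245 mg at t=2 h): 245·exp(−0.17329·6) = 86.621 mg/L
Dose 4 (280 mg at t=3 h): 280·exp(−0.17329·5) = 117.725 mg/L
Dose 5 (205 mg at t=4 h): 205·exp(−0.17329·4) = 102.500 mg/L
Dose 6 (340 mg at t=5 h): 340·exp(−0.17329·3) = 202.165 mg/L
Dose 7 (375 mg at t=6 h): 375·exp(−0.17329·2) = 265.165 mg/L
Dose 8 (265 mg at t=7 h): 265·exp(−0.17329·1) = 222.838 mg/L
C(8) = 42.500 + 23.784 + 86.621 + 117.725 + 102.500 + 202.165 + 265.165 + 222.838 = 1063.298 mg/L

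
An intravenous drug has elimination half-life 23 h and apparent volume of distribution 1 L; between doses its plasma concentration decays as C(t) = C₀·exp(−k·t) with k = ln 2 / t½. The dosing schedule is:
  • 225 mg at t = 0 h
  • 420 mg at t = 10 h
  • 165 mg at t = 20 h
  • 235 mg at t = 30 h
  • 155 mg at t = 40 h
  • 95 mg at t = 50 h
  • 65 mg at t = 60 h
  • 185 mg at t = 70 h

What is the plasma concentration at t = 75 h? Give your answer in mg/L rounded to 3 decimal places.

k = ln 2 / 23 = 0.03014 per h
Dose 1 (225 mg at t=0 h): 225·exp(−0.03014·75) = 23.473 mg/L
Dose 2 (420 mg at t=10 h): 420·exp(−0.03014·65) = 59.226 mg/L
Dose 3 (165 mg at t=20 h): 165·exp(−0.03014·55) = 31.451 mg/L
Dose 4 (235 mg at t=30 h): 235·exp(−0.03014·45) = 60.547 mg/L
Dose 5 (155 mg at t=40 h): 155·exp(−0.03014·35) = 53.981 mg/L
Dose 6 (95 mg at t=50 h): 95·exp(−0.03014·25) = 44.722 mg/L
Dose 7 (65 mg at t=60 h): 65·exp(−0.03014·15) = 41.361 mg/L
Dose 8 (185 mg at t=70 h): 185·exp(−0.03014·5) = 159.122 mg/L
C(75) = 23.473 + 59.226 + 31.451 + 60.547 + 53.981 + 44.722 + 41.361 + 159.122 = 473.883 mg/L

473.883 mg/L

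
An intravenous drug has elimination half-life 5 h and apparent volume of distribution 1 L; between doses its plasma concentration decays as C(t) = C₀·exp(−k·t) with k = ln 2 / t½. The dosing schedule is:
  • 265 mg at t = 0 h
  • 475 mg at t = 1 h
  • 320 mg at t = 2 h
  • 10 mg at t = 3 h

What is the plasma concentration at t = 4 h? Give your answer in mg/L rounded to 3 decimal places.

716.806 mg/L

k = ln 2 / 5 = 0.13863 per h
Dose 1 (265 mg at t=0 h): 265·exp(−0.13863·4) = 152.203 mg/L
Dose 2 (475 mg at t=1 h): 475·exp(−0.13863·3) = 313.383 mg/L
Dose 3 (320 mg at t=2 h): 320·exp(−0.13863·2) = 242.515 mg/L
Dose 4 (10 mg at t=3 h): 10·exp(−0.13863·1) = 8.706 mg/L
C(4) = 152.203 + 313.383 + 242.515 + 8.706 = 716.806 mg/L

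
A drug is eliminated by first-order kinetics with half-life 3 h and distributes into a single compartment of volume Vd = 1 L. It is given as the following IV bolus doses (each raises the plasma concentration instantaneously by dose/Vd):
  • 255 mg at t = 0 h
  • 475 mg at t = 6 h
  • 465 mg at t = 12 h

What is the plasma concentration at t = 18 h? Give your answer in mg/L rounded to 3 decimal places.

k = ln 2 / 3 = 0.23105 per h
Dose 1 (255 mg at t=0 h): 255·exp(−0.23105·18) = 3.984 mg/L
Dose 2 (475 mg at t=6 h): 475·exp(−0.23105·12) = 29.688 mg/L
Dose 3 (465 mg at t=12 h): 465·exp(−0.23105·6) = 116.250 mg/L
C(18) = 3.984 + 29.688 + 116.250 = 149.922 mg/L

149.922 mg/L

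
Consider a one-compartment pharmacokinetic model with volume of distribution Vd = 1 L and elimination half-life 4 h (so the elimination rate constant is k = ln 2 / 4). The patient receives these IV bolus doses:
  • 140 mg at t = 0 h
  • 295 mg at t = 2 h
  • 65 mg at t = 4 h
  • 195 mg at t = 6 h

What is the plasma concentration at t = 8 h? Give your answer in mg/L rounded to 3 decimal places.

309.684 mg/L

k = ln 2 / 4 = 0.17329 per h
Dose 1 (140 mg at t=0 h): 140·exp(−0.17329·8) = 35.000 mg/L
Dose 2 (295 mg at t=2 h): 295·exp(−0.17329·6) = 104.298 mg/L
Dose 3 (65 mg at t=4 h): 65·exp(−0.17329·4) = 32.500 mg/L
Dose 4 (195 mg at t=6 h): 195·exp(−0.17329·2) = 137.886 mg/L
C(8) = 35.000 + 104.298 + 32.500 + 137.886 = 309.684 mg/L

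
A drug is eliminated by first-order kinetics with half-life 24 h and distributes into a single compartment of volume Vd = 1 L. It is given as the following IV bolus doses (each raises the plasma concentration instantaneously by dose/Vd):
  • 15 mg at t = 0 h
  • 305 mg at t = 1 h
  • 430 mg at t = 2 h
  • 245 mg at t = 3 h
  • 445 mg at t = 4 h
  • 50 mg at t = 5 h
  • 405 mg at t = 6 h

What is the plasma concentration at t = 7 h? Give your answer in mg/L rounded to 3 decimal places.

1707.910 mg/L

k = ln 2 / 24 = 0.02888 per h
Dose 1 (15 mg at t=0 h): 15·exp(−0.02888·7) = 12.254 mg/L
Dose 2 (305 mg at t=1 h): 305·exp(−0.02888·6) = 256.473 mg/L
Dose 3 (430 mg at t=2 h): 430·exp(−0.02888·5) = 372.181 mg/L
Dose 4 (245 mg at t=3 h): 245·exp(−0.02888·4) = 218.270 mg/L
Dose 5 (445 mg at t=4 h): 445·exp(−0.02888·3) = 408.067 mg/L
Dose 6 (50 mg at t=5 h): 50·exp(−0.02888·2) = 47.194 mg/L
Dose 7 (405 mg at t=6 h): 405·exp(−0.02888·1) = 393.470 mg/L
C(7) = 12.254 + 256.473 + 372.181 + 218.270 + 408.067 + 47.194 + 393.470 = 1707.910 mg/L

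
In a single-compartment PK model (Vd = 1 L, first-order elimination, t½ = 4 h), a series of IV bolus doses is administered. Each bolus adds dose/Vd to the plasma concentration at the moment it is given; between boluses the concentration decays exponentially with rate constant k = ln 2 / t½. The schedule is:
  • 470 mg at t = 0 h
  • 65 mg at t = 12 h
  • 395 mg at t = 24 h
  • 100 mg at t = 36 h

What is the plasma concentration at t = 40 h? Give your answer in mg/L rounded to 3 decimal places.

k = ln 2 / 4 = 0.17329 per h
Dose 1 (470 mg at t=0 h): 470·exp(−0.17329·40) = 0.459 mg/L
Dose 2 (65 mg at t=12 h): 65·exp(−0.17329·28) = 0.508 mg/L
Dose 3 (395 mg at t=24 h): 395·exp(−0.17329·16) = 24.688 mg/L
Dose 4 (100 mg at t=36 h): 100·exp(−0.17329·4) = 50.000 mg/L
C(40) = 0.459 + 0.508 + 24.688 + 50.000 = 75.654 mg/L

75.654 mg/L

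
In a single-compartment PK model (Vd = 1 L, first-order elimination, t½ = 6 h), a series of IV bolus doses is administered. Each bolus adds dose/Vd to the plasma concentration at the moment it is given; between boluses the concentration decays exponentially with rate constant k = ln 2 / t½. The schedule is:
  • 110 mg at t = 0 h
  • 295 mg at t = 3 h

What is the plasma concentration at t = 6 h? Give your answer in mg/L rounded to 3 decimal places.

263.597 mg/L

k = ln 2 / 6 = 0.11552 per h
Dose 1 (110 mg at t=0 h): 110·exp(−0.11552·6) = 55.000 mg/L
Dose 2 (295 mg at t=3 h): 295·exp(−0.11552·3) = 208.597 mg/L
C(6) = 55.000 + 208.597 = 263.597 mg/L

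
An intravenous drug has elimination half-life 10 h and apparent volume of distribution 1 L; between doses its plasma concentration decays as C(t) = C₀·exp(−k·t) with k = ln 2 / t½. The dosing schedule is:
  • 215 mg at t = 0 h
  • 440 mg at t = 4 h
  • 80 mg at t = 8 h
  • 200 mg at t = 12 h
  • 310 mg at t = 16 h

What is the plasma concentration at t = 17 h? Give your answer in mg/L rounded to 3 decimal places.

k = ln 2 / 10 = 0.06931 per h
Dose 1 (215 mg at t=0 h): 215·exp(−0.06931·17) = 66.174 mg/L
Dose 2 (440 mg at t=4 h): 440·exp(−0.06931·13) = 178.696 mg/L
Dose 3 (80 mg at t=8 h): 80·exp(−0.06931·9) = 42.871 mg/L
Dose 4 (200 mg at t=12 h): 200·exp(−0.06931·5) = 141.421 mg/L
Dose 5 (310 mg at t=16 h): 310·exp(−0.06931·1) = 289.240 mg/L
C(17) = 66.174 + 178.696 + 42.871 + 141.421 + 289.240 = 718.402 mg/L

718.402 mg/L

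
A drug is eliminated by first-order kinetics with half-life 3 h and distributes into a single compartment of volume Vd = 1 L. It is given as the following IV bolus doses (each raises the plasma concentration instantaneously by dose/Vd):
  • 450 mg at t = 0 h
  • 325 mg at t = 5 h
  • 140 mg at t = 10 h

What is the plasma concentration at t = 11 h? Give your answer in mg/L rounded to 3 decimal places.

k = ln 2 / 3 = 0.23105 per h
Dose 1 (450 mg at t=0 h): 450·exp(−0.23105·11) = 35.435 mg/L
Dose 2 (325 mg at t=5 h): 325·exp(−0.23105·6) = 81.250 mg/L
Dose 3 (140 mg at t=10 h): 140·exp(−0.23105·1) = 111.118 mg/L
C(11) = 35.435 + 81.250 + 111.118 = 227.803 mg/L

227.803 mg/L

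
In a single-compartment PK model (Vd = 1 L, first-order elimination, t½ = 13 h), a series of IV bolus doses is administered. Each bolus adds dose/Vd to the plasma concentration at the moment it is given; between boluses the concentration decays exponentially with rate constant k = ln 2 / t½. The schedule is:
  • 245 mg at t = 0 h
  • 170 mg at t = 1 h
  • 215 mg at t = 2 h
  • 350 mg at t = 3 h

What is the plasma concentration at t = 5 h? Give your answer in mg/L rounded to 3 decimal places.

822.831 mg/L

k = ln 2 / 13 = 0.05332 per h
Dose 1 (245 mg at t=0 h): 245·exp(−0.05332·5) = 187.666 mg/L
Dose 2 (170 mg at t=1 h): 170·exp(−0.05332·4) = 137.349 mg/L
Dose 3 (215 mg at t=2 h): 215·exp(−0.05332·3) = 183.219 mg/L
Dose 4 (350 mg at t=3 h): 350·exp(−0.05332·2) = 314.598 mg/L
C(5) = 187.666 + 137.349 + 183.219 + 314.598 = 822.831 mg/L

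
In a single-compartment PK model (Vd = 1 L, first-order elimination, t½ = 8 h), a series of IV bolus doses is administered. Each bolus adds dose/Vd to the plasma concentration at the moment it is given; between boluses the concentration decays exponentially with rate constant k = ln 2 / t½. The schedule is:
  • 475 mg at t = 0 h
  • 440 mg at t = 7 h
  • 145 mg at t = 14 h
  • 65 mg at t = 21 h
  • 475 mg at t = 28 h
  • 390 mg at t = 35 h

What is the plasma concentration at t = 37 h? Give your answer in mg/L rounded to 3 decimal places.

k = ln 2 / 8 = 0.08664 per h
Dose 1 (475 mg at t=0 h): 475·exp(−0.08664·37) = 19.250 mg/L
Dose 2 (440 mg at t=7 h): 440·exp(−0.08664·30) = 32.703 mg/L
Dose 3 (145 mg at t=14 h): 145·exp(−0.08664·23) = 19.765 mg/L
Dose 4 (65 mg at t=21 h): 65·exp(−0.08664·16) = 16.250 mg/L
Dose 5 (475 mg at t=28 h): 475·exp(−0.08664·9) = 217.788 mg/L
Dose 6 (390 mg at t=35 h): 390·exp(−0.08664·2) = 327.950 mg/L
C(37) = 19.250 + 32.703 + 19.765 + 16.250 + 217.788 + 327.950 = 633.707 mg/L

633.707 mg/L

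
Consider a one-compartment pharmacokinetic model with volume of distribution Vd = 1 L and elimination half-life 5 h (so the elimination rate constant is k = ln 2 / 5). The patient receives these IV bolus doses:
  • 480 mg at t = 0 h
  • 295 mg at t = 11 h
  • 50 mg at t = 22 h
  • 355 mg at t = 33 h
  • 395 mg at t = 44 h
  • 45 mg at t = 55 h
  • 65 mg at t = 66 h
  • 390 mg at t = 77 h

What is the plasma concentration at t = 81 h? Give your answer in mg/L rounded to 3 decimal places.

236.180 mg/L

k = ln 2 / 5 = 0.13863 per h
Dose 1 (480 mg at t=0 h): 480·exp(−0.13863·81) = 0.006 mg/L
Dose 2 (295 mg at t=11 h): 295·exp(−0.13863·70) = 0.018 mg/L
Dose 3 (50 mg at t=22 h): 50·exp(−0.13863·59) = 0.014 mg/L
Dose 4 (355 mg at t=33 h): 355·exp(−0.13863·48) = 0.457 mg/L
Dose 5 (395 mg at t=44 h): 395·exp(−0.13863·37) = 2.339 mg/L
Dose 6 (45 mg at t=55 h): 45·exp(−0.13863·26) = 1.224 mg/L
Dose 7 (65 mg at t=66 h): 65·exp(−0.13863·15) = 8.125 mg/L
Dose 8 (390 mg at t=77 h): 390·exp(−0.13863·4) = 223.996 mg/L
C(81) = 0.006 + 0.018 + 0.014 + 0.457 + 2.339 + 1.224 + 8.125 + 223.996 = 236.180 mg/L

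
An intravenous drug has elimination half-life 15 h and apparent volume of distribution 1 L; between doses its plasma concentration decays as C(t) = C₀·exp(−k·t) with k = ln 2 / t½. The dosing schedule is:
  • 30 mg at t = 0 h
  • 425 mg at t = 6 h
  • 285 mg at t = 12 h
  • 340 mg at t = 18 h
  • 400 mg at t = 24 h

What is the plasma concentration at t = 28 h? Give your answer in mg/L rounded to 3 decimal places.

k = ln 2 / 15 = 0.04621 per h
Dose 1 (30 mg at t=0 h): 30·exp(−0.04621·28) = 8.226 mg/L
Dose 2 (425 mg at t=6 h): 425·exp(−0.04621·22) = 153.772 mg/L
Dose 3 (285 mg at t=12 h): 285·exp(−0.04621·16) = 136.065 mg/L
Dose 4 (340 mg at t=18 h): 340·exp(−0.04621·10) = 214.187 mg/L
Dose 5 (400 mg at t=24 h): 400·exp(−0.04621·4) = 332.495 mg/L
C(28) = 8.226 + 153.772 + 136.065 + 214.187 + 332.495 = 844.745 mg/L

844.745 mg/L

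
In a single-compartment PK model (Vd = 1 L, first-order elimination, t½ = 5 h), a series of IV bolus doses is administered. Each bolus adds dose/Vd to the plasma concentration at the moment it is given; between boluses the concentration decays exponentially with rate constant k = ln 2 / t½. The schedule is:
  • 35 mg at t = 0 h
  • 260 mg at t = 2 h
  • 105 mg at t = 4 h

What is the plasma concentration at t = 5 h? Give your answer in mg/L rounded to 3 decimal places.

k = ln 2 / 5 = 0.13863 per h
Dose 1 (35 mg at t=0 h): 35·exp(−0.13863·5) = 17.500 mg/L
Dose 2 (260 mg at t=2 h): 260·exp(−0.13863·3) = 171.536 mg/L
Dose 3 (105 mg at t=4 h): 105·exp(−0.13863·1) = 91.408 mg/L
C(5) = 17.500 + 171.536 + 91.408 = 280.444 mg/L

280.444 mg/L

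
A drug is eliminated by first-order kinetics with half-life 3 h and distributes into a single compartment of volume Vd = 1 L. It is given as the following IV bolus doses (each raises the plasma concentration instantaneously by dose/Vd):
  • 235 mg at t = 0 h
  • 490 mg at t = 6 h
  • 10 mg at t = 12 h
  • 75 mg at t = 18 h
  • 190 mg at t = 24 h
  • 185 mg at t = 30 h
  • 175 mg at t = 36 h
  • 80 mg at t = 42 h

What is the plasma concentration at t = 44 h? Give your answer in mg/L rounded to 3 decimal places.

k = ln 2 / 3 = 0.23105 per h
Dose 1 (235 mg at t=0 h): 235·exp(−0.23105·44) = 0.009 mg/L
Dose 2 (490 mg at t=6 h): 490·exp(−0.23105·38) = 0.075 mg/L
Dose 3 (10 mg at t=12 h): 10·exp(−0.23105·32) = 0.006 mg/L
Dose 4 (75 mg at t=18 h): 75·exp(−0.23105·26) = 0.185 mg/L
Dose 5 (190 mg at t=24 h): 190·exp(−0.23105·20) = 1.870 mg/L
Dose 6 (185 mg at t=30 h): 185·exp(−0.23105·14) = 7.284 mg/L
Dose 7 (175 mg at t=36 h): 175·exp(−0.23105·8) = 27.561 mg/L
Dose 8 (80 mg at t=42 h): 80·exp(−0.23105·2) = 50.397 mg/L
C(44) = 0.009 + 0.075 + 0.006 + 0.185 + 1.870 + 7.284 + 27.561 + 50.397 = 87.387 mg/L

87.387 mg/L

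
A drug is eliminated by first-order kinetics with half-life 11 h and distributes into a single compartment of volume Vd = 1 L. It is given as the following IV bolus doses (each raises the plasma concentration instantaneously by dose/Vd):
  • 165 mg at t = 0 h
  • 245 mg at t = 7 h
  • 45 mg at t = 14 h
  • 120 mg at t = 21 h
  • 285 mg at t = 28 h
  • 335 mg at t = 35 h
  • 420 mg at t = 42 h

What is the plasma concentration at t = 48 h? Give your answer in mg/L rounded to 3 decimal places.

k = ln 2 / 11 = 0.06301 per h
Dose 1 (165 mg at t=0 h): 165·exp(−0.06301·48) = 8.015 mg/L
Dose 2 (245 mg at t=7 h): 245·exp(−0.06301·41) = 18.499 mg/L
Dose 3 (45 mg at t=14 h): 45·exp(−0.06301·34) = 5.281 mg/L
Dose 4 (120 mg at t=21 h): 120·exp(−0.06301·27) = 21.892 mg/L
Dose 5 (285 mg at t=28 h): 285·exp(−0.06301·20) = 80.820 mg/L
Dose 6 (335 mg at t=35 h): 335·exp(−0.06301·13) = 147.667 mg/L
Dose 7 (420 mg at t=42 h): 420·exp(−0.06301·6) = 287.774 mg/L
C(48) = 8.015 + 18.499 + 5.281 + 21.892 + 80.820 + 147.667 + 287.774 = 569.947 mg/L

569.947 mg/L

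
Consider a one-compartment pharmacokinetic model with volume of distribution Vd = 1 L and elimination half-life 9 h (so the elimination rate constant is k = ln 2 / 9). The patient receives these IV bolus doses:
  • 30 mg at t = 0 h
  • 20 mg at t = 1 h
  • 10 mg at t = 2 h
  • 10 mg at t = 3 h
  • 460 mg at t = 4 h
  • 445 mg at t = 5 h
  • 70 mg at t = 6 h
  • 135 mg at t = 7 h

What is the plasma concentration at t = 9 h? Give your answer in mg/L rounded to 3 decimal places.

k = ln 2 / 9 = 0.07702 per h
Dose 1 (30 mg at t=0 h): 30·exp(−0.07702·9) = 15.000 mg/L
Dose 2 (20 mg at t=1 h): 20·exp(−0.07702·8) = 10.801 mg/L
Dose 3 (10 mg at t=2 h): 10·exp(−0.07702·7) = 5.833 mg/L
Dose 4 (10 mg at t=3 h): 10·exp(−0.07702·6) = 6.300 mg/L
Dose 5 (460 mg at t=4 h): 460·exp(−0.07702·5) = 312.982 mg/L
Dose 6 (445 mg at t=5 h): 445·exp(−0.07702·4) = 327.016 mg/L
Dose 7 (70 mg at t=6 h): 70·exp(−0.07702·3) = 55.559 mg/L
Dose 8 (135 mg at t=7 h): 135·exp(−0.07702·2) = 115.728 mg/L
C(9) = 15.000 + 10.801 + 5.833 + 6.300 + 312.982 + 327.016 + 55.559 + 115.728 = 849.217 mg/L

849.217 mg/L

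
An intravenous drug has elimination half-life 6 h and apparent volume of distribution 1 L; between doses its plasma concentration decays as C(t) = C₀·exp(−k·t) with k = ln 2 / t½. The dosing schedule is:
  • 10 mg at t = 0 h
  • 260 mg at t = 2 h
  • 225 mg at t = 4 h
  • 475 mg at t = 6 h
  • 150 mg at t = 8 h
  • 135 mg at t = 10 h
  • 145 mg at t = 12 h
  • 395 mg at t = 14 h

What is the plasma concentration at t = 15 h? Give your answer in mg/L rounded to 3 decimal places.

887.772 mg/L

k = ln 2 / 6 = 0.11552 per h
Dose 1 (10 mg at t=0 h): 10·exp(−0.11552·15) = 1.768 mg/L
Dose 2 (260 mg at t=2 h): 260·exp(−0.11552·13) = 57.908 mg/L
Dose 3 (225 mg at t=4 h): 225·exp(−0.11552·11) = 63.138 mg/L
Dose 4 (475 mg at t=6 h): 475·exp(−0.11552·9) = 167.938 mg/L
Dose 5 (150 mg at t=8 h): 150·exp(−0.11552·7) = 66.817 mg/L
Dose 6 (135 mg at t=10 h): 135·exp(−0.11552·5) = 75.766 mg/L
Dose 7 (145 mg at t=12 h): 145·exp(−0.11552·3) = 102.530 mg/L
Dose 8 (395 mg at t=14 h): 395·exp(−0.11552·1) = 351.905 mg/L
C(15) = 1.768 + 57.908 + 63.138 + 167.938 + 66.817 + 75.766 + 102.530 + 351.905 = 887.772 mg/L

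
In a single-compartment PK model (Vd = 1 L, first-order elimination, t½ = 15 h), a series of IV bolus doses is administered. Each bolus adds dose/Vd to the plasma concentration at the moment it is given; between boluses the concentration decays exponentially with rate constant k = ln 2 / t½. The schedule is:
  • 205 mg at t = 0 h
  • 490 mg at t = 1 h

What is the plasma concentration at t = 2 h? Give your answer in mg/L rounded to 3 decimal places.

654.775 mg/L

k = ln 2 / 15 = 0.04621 per h
Dose 1 (205 mg at t=0 h): 205·exp(−0.04621·2) = 186.903 mg/L
Dose 2 (490 mg at t=1 h): 490·exp(−0.04621·1) = 467.872 mg/L
C(2) = 186.903 + 467.872 = 654.775 mg/L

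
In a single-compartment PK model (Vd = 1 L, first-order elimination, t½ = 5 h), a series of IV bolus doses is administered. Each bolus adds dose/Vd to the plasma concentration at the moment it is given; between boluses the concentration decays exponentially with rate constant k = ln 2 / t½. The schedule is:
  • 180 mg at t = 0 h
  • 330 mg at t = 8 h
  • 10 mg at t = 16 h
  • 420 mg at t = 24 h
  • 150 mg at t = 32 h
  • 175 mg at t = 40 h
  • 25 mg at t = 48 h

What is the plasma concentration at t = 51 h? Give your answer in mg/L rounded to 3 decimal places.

k = ln 2 / 5 = 0.13863 per h
Dose 1 (180 mg at t=0 h): 180·exp(−0.13863·51) = 0.153 mg/L
Dose 2 (330 mg at t=8 h): 330·exp(−0.13863·43) = 0.850 mg/L
Dose 3 (10 mg at t=16 h): 10·exp(−0.13863·35) = 0.078 mg/L
Dose 4 (420 mg at t=24 h): 420·exp(−0.13863·27) = 9.947 mg/L
Dose 5 (150 mg at t=32 h): 150·exp(−0.13863·19) = 10.769 mg/L
Dose 6 (175 mg at t=40 h): 175·exp(−0.13863·11) = 38.087 mg/L
Dose 7 (25 mg at t=48 h): 25·exp(−0.13863·3) = 16.494 mg/L
C(51) = 0.153 + 0.850 + 0.078 + 9.947 + 10.769 + 38.087 + 16.494 = 76.378 mg/L

76.378 mg/L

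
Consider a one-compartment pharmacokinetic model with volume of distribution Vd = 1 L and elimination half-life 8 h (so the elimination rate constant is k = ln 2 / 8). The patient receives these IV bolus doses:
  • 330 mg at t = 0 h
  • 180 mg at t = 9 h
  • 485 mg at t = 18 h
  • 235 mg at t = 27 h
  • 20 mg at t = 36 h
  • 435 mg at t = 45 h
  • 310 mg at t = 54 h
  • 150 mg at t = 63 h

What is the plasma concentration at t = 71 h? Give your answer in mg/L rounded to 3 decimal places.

k = ln 2 / 8 = 0.08664 per h
Dose 1 (330 mg at t=0 h): 330·exp(−0.08664·71) = 0.703 mg/L
Dose 2 (180 mg at t=9 h): 180·exp(−0.08664·62) = 0.836 mg/L
Dose 3 (485 mg at t=18 h): 485·exp(−0.08664·53) = 4.914 mg/L
Dose 4 (235 mg at t=27 h): 235·exp(−0.08664·44) = 5.193 mg/L
Dose 5 (20 mg at t=36 h): 20·exp(−0.08664·35) = 0.964 mg/L
Dose 6 (435 mg at t=45 h): 435·exp(−0.08664·26) = 45.724 mg/L
Dose 7 (310 mg at t=54 h): 310·exp(−0.08664·17) = 71.068 mg/L
Dose 8 (150 mg at t=63 h): 150·exp(−0.08664·8) = 75.000 mg/L
C(71) = 0.703 + 0.836 + 4.914 + 5.193 + 0.964 + 45.724 + 71.068 + 75.000 = 204.401 mg/L

204.401 mg/L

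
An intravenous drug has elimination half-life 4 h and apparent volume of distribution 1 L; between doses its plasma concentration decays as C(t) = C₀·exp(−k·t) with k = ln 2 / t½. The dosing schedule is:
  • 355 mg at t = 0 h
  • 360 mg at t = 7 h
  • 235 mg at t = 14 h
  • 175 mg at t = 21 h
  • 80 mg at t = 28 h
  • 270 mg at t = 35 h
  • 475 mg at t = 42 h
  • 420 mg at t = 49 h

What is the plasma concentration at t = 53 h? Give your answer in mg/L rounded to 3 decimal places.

294.710 mg/L

k = ln 2 / 4 = 0.17329 per h
Dose 1 (355 mg at t=0 h): 355·exp(−0.17329·53) = 0.036 mg/L
Dose 2 (360 mg at t=7 h): 360·exp(−0.17329·46) = 0.124 mg/L
Dose 3 (235 mg at t=14 h): 235·exp(−0.17329·39) = 0.273 mg/L
Dose 4 (175 mg at t=21 h): 175·exp(−0.17329·32) = 0.684 mg/L
Dose 5 (80 mg at t=28 h): 80·exp(−0.17329·25) = 1.051 mg/L
Dose 6 (270 mg at t=35 h): 270·exp(−0.17329·18) = 11.932 mg/L
Dose 7 (475 mg at t=42 h): 475·exp(−0.17329·11) = 70.609 mg/L
Dose 8 (420 mg at t=49 h): 420·exp(−0.17329·4) = 210.000 mg/L
C(53) = 0.036 + 0.124 + 0.273 + 0.684 + 1.051 + 11.932 + 70.609 + 210.000 = 294.710 mg/L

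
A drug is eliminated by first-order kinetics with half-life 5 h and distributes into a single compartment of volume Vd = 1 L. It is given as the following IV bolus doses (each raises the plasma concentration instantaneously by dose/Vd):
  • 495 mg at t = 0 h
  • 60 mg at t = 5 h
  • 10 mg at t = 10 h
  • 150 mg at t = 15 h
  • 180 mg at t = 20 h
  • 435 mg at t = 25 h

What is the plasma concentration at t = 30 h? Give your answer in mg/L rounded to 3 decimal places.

291.484 mg/L

k = ln 2 / 5 = 0.13863 per h
Dose 1 (495 mg at t=0 h): 495·exp(−0.13863·30) = 7.734 mg/L
Dose 2 (60 mg at t=5 h): 60·exp(−0.13863·25) = 1.875 mg/L
Dose 3 (10 mg at t=10 h): 10·exp(−0.13863·20) = 0.625 mg/L
Dose 4 (150 mg at t=15 h): 150·exp(−0.13863·15) = 18.750 mg/L
Dose 5 (180 mg at t=20 h): 180·exp(−0.13863·10) = 45.000 mg/L
Dose 6 (435 mg at t=25 h): 435·exp(−0.13863·5) = 217.500 mg/L
C(30) = 7.734 + 1.875 + 0.625 + 18.750 + 45.000 + 217.500 = 291.484 mg/L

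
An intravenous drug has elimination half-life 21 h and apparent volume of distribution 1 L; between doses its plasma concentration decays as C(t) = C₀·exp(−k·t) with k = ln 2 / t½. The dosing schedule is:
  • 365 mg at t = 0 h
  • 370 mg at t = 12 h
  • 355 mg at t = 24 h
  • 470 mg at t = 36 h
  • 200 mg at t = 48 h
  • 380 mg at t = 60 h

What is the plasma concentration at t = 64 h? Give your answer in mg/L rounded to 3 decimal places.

k = ln 2 / 21 = 0.03301 per h
Dose 1 (365 mg at t=0 h): 365·exp(−0.03301·64) = 44.144 mg/L
Dose 2 (370 mg at t=12 h): 370·exp(−0.03301·52) = 66.496 mg/L
Dose 3 (355 mg at t=24 h): 355·exp(−0.03301·40) = 94.806 mg/L
Dose 4 (470 mg at t=36 h): 470·exp(−0.03301·28) = 186.520 mg/L
Dose 5 (200 mg at t=48 h): 200·exp(−0.03301·16) = 117.943 mg/L
Dose 6 (380 mg at t=60 h): 380·exp(−0.03301·4) = 333.000 mg/L
C(64) = 44.144 + 66.496 + 94.806 + 186.520 + 117.943 + 333.000 = 842.909 mg/L

842.909 mg/L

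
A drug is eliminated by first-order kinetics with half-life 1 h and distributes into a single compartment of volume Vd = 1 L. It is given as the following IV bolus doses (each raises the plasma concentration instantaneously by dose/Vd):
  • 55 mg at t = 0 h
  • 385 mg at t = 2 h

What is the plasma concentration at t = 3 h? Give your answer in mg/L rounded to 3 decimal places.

k = ln 2 / 1 = 0.69315 per h
Dose 1 (55 mg at t=0 h): 55·exp(−0.69315·3) = 6.875 mg/L
Dose 2 (385 mg at t=2 h): 385·exp(−0.69315·1) = 192.500 mg/L
C(3) = 6.875 + 192.500 = 199.375 mg/L

199.375 mg/L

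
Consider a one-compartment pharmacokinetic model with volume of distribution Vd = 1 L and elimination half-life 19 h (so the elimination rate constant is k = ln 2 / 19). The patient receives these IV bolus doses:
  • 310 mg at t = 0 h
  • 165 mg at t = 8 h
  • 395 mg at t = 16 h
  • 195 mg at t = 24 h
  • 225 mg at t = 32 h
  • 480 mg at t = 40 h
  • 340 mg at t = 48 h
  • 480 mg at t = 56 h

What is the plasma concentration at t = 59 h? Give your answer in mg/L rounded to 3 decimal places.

1180.245 mg/L

k = ln 2 / 19 = 0.03648 per h
Dose 1 (310 mg at t=0 h): 310·exp(−0.03648·59) = 36.023 mg/L
Dose 2 (165 mg at t=8 h): 165·exp(−0.03648·51) = 25.672 mg/L
Dose 3 (395 mg at t=16 h): 395·exp(−0.03648·43) = 82.285 mg/L
Dose 4 (195 mg at t=24 h): 195·exp(−0.03648·35) = 54.388 mg/L
Dose 5 (225 mg at t=32 h): 225·exp(−0.03648·27) = 84.024 mg/L
Dose 6 (480 mg at t=40 h): 480·exp(−0.03648·19) = 240.000 mg/L
Dose 7 (340 mg at t=48 h): 340·exp(−0.03648·11) = 227.614 mg/L
Dose 8 (480 mg at t=56 h): 480·exp(−0.03648·3) = 430.239 mg/L
C(59) = 36.023 + 25.672 + 82.285 + 54.388 + 84.024 + 240.000 + 227.614 + 430.239 = 1180.245 mg/L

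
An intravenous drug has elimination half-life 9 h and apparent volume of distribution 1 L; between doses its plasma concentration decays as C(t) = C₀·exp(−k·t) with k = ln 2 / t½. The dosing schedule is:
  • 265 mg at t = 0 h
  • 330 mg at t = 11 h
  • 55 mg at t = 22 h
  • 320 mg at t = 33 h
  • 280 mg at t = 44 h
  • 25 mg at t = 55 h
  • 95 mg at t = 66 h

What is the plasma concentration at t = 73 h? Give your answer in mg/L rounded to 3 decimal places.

k = ln 2 / 9 = 0.07702 per h
Dose 1 (265 mg at t=0 h): 265·exp(−0.07702·73) = 0.958 mg/L
Dose 2 (330 mg at t=11 h): 330·exp(−0.07702·62) = 2.785 mg/L
Dose 3 (55 mg at t=22 h): 55·exp(−0.07702·51) = 1.083 mg/L
Dose 4 (320 mg at t=33 h): 320·exp(−0.07702·40) = 14.697 mg/L
Dose 5 (280 mg at t=44 h): 280·exp(−0.07702·29) = 30.004 mg/L
Dose 6 (25 mg at t=55 h): 25·exp(−0.07702·18) = 6.250 mg/L
Dose 7 (95 mg at t=66 h): 95·exp(−0.07702·7) = 55.410 mg/L
C(73) = 0.958 + 2.785 + 1.083 + 14.697 + 30.004 + 6.250 + 55.410 = 111.187 mg/L

111.187 mg/L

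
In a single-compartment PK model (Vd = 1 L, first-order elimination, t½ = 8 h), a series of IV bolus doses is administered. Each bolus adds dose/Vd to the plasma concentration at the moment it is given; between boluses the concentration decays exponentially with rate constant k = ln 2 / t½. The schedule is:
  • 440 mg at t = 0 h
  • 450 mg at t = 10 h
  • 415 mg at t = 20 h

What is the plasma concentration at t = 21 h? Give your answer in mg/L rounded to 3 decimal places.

k = ln 2 / 8 = 0.08664 per h
Dose 1 (440 mg at t=0 h): 440·exp(−0.08664·21) = 71.326 mg/L
Dose 2 (450 mg at t=10 h): 450·exp(−0.08664·11) = 173.499 mg/L
Dose 3 (415 mg at t=20 h): 415·exp(−0.08664·1) = 380.557 mg/L
C(21) = 71.326 + 173.499 + 380.557 = 625.382 mg/L

625.382 mg/L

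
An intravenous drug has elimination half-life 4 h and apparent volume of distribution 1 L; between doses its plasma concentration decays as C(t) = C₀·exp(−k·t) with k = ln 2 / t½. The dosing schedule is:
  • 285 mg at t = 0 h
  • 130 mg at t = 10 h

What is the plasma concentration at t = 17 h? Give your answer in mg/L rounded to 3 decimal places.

53.628 mg/L

k = ln 2 / 4 = 0.17329 per h
Dose 1 (285 mg at t=0 h): 285·exp(−0.17329·17) = 14.978 mg/L
Dose 2 (130 mg at t=10 h): 130·exp(−0.17329·7) = 38.649 mg/L
C(17) = 14.978 + 38.649 = 53.628 mg/L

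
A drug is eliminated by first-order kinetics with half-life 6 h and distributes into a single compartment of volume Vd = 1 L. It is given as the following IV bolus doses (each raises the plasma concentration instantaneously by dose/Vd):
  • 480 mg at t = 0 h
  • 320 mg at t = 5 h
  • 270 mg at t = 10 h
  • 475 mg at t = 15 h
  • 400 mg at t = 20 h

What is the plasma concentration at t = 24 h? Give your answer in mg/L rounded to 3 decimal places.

k = ln 2 / 6 = 0.11552 per h
Dose 1 (480 mg at t=0 h): 480·exp(−0.11552·24) = 30.000 mg/L
Dose 2 (320 mg at t=5 h): 320·exp(−0.11552·19) = 35.636 mg/L
Dose 3 (270 mg at t=10 h): 270·exp(−0.11552·14) = 53.575 mg/L
Dose 4 (475 mg at t=15 h): 475·exp(−0.11552·9) = 167.938 mg/L
Dose 5 (400 mg at t=20 h): 400·exp(−0.11552·4) = 251.984 mg/L
C(24) = 30.000 + 35.636 + 53.575 + 167.938 + 251.984 = 539.133 mg/L

539.133 mg/L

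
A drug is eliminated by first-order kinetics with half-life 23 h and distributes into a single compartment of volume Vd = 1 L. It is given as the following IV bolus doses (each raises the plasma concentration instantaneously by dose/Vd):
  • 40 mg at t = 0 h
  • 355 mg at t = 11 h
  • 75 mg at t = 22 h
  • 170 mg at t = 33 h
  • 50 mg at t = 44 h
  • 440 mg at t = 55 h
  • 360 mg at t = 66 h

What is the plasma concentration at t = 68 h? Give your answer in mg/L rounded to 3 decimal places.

k = ln 2 / 23 = 0.03014 per h
Dose 1 (40 mg at t=0 h): 40·exp(−0.03014·68) = 5.153 mg/L
Dose 2 (355 mg at t=11 h): 355·exp(−0.03014·57) = 63.709 mg/L
Dose 3 (75 mg at t=22 h): 75·exp(−0.03014·46) = 18.750 mg/L
Dose 4 (170 mg at t=33 h): 170·exp(−0.03014·35) = 59.205 mg/L
Dose 5 (50 mg at t=44 h): 50·exp(−0.03014·24) = 24.258 mg/L
Dose 6 (440 mg at t=55 h): 440·exp(−0.03014·13) = 297.376 mg/L
Dose 7 (360 mg at t=66 h): 360·exp(−0.03014·2) = 338.942 mg/L
C(68) = 5.153 + 63.709 + 18.750 + 59.205 + 24.258 + 297.376 + 338.942 = 807.393 mg/L

807.393 mg/L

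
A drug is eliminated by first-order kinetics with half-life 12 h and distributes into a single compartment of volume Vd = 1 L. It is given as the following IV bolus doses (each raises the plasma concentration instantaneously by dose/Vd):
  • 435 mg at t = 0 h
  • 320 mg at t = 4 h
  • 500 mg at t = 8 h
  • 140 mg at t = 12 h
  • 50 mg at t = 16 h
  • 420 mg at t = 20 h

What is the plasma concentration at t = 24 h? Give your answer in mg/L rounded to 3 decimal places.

k = ln 2 / 12 = 0.05776 per h
Dose 1 (435 mg at t=0 h): 435·exp(−0.05776·24) = 108.750 mg/L
Dose 2 (320 mg at t=4 h): 320·exp(−0.05776·20) = 100.794 mg/L
Dose 3 (500 mg at t=8 h): 500·exp(−0.05776·16) = 198.425 mg/L
Dose 4 (140 mg at t=12 h): 140·exp(−0.05776·12) = 70.000 mg/L
Dose 5 (50 mg at t=16 h): 50·exp(−0.05776·8) = 31.498 mg/L
Dose 6 (420 mg at t=20 h): 420·exp(−0.05776·4) = 333.354 mg/L
C(24) = 108.750 + 100.794 + 198.425 + 70.000 + 31.498 + 333.354 = 842.821 mg/L

842.821 mg/L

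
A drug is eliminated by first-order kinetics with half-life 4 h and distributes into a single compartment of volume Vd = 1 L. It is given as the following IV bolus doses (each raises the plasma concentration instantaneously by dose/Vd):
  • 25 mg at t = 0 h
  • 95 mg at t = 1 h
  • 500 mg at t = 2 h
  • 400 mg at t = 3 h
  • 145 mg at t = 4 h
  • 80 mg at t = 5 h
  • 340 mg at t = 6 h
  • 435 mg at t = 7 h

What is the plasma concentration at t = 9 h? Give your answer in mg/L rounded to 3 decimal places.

k = ln 2 / 4 = 0.17329 per h
Dose 1 (25 mg at t=0 h): 25·exp(−0.17329·9) = 5.256 mg/L
Dose 2 (95 mg at t=1 h): 95·exp(−0.17329·8) = 23.750 mg/L
Dose 3 (500 mg at t=2 h): 500·exp(−0.17329·7) = 148.651 mg/L
Dose 4 (400 mg at t=3 h): 400·exp(−0.17329·6) = 141.421 mg/L
Dose 5 (145 mg at t=4 h): 145·exp(−0.17329·5) = 60.965 mg/L
Dose 6 (80 mg at t=5 h): 80·exp(−0.17329·4) = 40.000 mg/L
Dose 7 (340 mg at t=6 h): 340·exp(−0.17329·3) = 202.165 mg/L
Dose 8 (435 mg at t=7 h): 435·exp(−0.17329·2) = 307.591 mg/L
C(9) = 5.256 + 23.750 + 148.651 + 141.421 + 60.965 + 40.000 + 202.165 + 307.591 = 929.799 mg/L

929.799 mg/L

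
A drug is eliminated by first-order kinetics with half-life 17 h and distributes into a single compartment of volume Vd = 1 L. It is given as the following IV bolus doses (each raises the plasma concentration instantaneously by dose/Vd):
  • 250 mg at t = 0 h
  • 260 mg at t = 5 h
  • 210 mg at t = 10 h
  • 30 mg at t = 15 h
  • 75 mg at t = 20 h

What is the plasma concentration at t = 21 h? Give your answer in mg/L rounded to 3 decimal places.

k = ln 2 / 17 = 0.04077 per h
Dose 1 (250 mg at t=0 h): 250·exp(−0.04077·21) = 106.189 mg/L
Dose 2 (260 mg at t=5 h): 260·exp(−0.04077·16) = 135.410 mg/L
Dose 3 (210 mg at t=10 h): 210·exp(−0.04077·11) = 134.102 mg/L
Dose 4 (30 mg at t=15 h): 30·exp(−0.04077·6) = 23.490 mg/L
Dose 5 (75 mg at t=20 h): 75·exp(−0.04077·1) = 72.004 mg/L
C(21) = 106.189 + 135.410 + 134.102 + 23.490 + 72.004 = 471.194 mg/L

471.194 mg/L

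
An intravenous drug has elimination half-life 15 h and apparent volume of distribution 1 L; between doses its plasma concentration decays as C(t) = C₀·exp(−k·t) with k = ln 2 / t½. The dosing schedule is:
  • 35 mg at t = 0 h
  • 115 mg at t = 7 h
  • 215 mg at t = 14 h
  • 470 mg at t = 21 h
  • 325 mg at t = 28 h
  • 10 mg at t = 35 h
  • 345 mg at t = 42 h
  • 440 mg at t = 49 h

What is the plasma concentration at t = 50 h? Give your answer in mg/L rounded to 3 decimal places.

964.132 mg/L

k = ln 2 / 15 = 0.04621 per h
Dose 1 (35 mg at t=0 h): 35·exp(−0.04621·50) = 3.472 mg/L
Dose 2 (115 mg at t=7 h): 115·exp(−0.04621·43) = 15.767 mg/L
Dose 3 (215 mg at t=14 h): 215·exp(−0.04621·36) = 40.735 mg/L
Dose 4 (470 mg at t=21 h): 470·exp(−0.04621·29) = 123.057 mg/L
Dose 5 (325 mg at t=28 h): 325·exp(−0.04621·22) = 117.591 mg/L
Dose 6 (10 mg at t=35 h): 10·exp(−0.04621·15) = 5.000 mg/L
Dose 7 (345 mg at t=42 h): 345·exp(−0.04621·8) = 238.380 mg/L
Dose 8 (440 mg at t=49 h): 440·exp(−0.04621·1) = 420.130 mg/L
C(50) = 3.472 + 15.767 + 40.735 + 123.057 + 117.591 + 5.000 + 238.380 + 420.130 = 964.132 mg/L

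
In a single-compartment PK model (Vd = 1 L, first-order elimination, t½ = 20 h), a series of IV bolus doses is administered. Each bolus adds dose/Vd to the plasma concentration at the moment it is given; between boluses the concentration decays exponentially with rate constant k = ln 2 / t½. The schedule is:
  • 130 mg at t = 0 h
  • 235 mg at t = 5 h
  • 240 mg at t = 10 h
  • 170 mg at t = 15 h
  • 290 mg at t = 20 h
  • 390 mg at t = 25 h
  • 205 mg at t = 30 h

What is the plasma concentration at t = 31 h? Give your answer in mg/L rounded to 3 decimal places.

1066.259 mg/L

k = ln 2 / 20 = 0.03466 per h
Dose 1 (130 mg at t=0 h): 130·exp(−0.03466·31) = 44.396 mg/L
Dose 2 (235 mg at t=5 h): 235·exp(−0.03466·26) = 95.440 mg/L
Dose 3 (240 mg at t=10 h): 240·exp(−0.03466·21) = 115.912 mg/L
Dose 4 (170 mg at t=15 h): 170·exp(−0.03466·16) = 97.639 mg/L
Dose 5 (290 mg at t=20 h): 290·exp(−0.03466·11) = 198.076 mg/L
Dose 6 (390 mg at t=25 h): 390·exp(−0.03466·6) = 316.778 mg/L
Dose 7 (205 mg at t=30 h): 205·exp(−0.03466·1) = 198.017 mg/L
C(31) = 44.396 + 95.440 + 115.912 + 97.639 + 198.076 + 316.778 + 198.017 = 1066.259 mg/L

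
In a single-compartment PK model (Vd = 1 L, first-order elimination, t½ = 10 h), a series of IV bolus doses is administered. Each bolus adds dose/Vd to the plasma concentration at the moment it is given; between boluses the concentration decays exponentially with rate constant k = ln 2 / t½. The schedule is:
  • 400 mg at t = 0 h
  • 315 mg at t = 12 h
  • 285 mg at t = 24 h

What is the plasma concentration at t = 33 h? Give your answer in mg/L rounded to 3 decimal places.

266.817 mg/L

k = ln 2 / 10 = 0.06931 per h
Dose 1 (400 mg at t=0 h): 400·exp(−0.06931·33) = 40.613 mg/L
Dose 2 (315 mg at t=12 h): 315·exp(−0.06931·21) = 73.476 mg/L
Dose 3 (285 mg at t=24 h): 285·exp(−0.06931·9) = 152.728 mg/L
C(33) = 40.613 + 73.476 + 152.728 = 266.817 mg/L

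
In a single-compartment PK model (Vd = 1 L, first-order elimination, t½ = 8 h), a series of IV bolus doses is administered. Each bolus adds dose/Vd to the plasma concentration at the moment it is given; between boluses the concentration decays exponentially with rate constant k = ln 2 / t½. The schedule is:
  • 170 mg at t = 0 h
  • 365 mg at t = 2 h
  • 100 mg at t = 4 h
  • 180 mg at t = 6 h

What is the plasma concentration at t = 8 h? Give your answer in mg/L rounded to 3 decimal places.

k = ln 2 / 8 = 0.08664 per h
Dose 1 (170 mg at t=0 h): 170·exp(−0.08664·8) = 85.000 mg/L
Dose 2 (365 mg at t=2 h): 365·exp(−0.08664·6) = 217.030 mg/L
Dose 3 (100 mg at t=4 h): 100·exp(−0.08664·4) = 70.711 mg/L
Dose 4 (180 mg at t=6 h): 180·exp(−0.08664·2) = 151.361 mg/L
C(8) = 85.000 + 217.030 + 70.711 + 151.361 = 524.102 mg/L

524.102 mg/L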